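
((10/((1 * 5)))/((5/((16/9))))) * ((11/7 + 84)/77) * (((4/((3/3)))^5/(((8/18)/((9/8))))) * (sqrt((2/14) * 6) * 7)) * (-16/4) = -22081536 * sqrt(42)/2695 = -53100.08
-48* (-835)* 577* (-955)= -22085482800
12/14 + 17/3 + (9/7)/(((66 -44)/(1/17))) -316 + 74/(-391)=-55937965/180642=-309.66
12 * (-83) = -996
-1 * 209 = -209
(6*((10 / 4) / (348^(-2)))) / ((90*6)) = 3364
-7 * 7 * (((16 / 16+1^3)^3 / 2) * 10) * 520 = -1019200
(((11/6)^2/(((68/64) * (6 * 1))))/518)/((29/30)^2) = 12100/11108769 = 0.00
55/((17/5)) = 275/17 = 16.18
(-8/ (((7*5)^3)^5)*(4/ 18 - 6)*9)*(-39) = -16224/ 144884079282928466796875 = -0.00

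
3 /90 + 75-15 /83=186383 /2490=74.85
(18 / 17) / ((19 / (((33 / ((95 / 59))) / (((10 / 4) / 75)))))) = 210276 / 6137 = 34.26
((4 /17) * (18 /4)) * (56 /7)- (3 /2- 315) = 10947 /34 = 321.97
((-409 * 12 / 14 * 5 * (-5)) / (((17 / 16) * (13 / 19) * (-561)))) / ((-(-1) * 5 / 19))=-81.66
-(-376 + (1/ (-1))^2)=375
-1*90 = -90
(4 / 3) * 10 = 40 / 3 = 13.33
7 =7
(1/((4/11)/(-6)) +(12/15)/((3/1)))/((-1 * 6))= 487/180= 2.71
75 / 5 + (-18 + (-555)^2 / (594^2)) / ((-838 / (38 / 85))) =20956514393 / 1396250460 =15.01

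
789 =789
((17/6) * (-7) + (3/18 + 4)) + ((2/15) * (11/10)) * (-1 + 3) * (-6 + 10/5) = -16.84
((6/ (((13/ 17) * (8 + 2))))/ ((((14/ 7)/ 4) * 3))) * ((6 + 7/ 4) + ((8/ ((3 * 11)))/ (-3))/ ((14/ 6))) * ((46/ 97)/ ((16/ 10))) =2787439/ 2330328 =1.20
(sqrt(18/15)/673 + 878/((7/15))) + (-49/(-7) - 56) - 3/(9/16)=sqrt(30)/3365 + 38369/21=1827.10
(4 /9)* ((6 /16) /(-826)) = -1 /4956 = -0.00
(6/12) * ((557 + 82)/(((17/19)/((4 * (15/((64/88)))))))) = 2003265/68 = 29459.78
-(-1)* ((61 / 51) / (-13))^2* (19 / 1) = 70699 / 439569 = 0.16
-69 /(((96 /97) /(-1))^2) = -216407 /3072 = -70.44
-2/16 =-1/8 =-0.12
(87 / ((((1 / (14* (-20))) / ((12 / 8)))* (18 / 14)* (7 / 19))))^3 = -459027710344000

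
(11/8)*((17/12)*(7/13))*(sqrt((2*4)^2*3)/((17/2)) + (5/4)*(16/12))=3.46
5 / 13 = 0.38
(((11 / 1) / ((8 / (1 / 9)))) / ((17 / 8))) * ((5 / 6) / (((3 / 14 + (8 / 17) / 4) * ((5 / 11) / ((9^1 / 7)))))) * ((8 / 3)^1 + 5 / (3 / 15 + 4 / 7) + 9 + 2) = 65824 / 6399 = 10.29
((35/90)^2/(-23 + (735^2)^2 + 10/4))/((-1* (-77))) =0.00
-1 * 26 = -26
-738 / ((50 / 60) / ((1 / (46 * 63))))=-246 / 805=-0.31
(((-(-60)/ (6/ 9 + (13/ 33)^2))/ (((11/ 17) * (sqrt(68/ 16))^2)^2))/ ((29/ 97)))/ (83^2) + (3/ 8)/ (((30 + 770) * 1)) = 1180024797/ 228869113600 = 0.01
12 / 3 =4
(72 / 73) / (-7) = -72 / 511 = -0.14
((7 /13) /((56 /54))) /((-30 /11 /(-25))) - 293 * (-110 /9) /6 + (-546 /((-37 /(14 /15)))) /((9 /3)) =314910053 /519480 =606.20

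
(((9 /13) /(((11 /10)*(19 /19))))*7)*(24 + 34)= 36540 /143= 255.52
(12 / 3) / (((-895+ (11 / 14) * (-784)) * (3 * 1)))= -4 / 4533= -0.00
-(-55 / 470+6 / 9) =-155 / 282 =-0.55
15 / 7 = 2.14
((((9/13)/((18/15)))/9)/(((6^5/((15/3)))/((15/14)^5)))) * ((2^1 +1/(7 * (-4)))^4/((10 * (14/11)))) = 1572763671875/23103347802243072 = 0.00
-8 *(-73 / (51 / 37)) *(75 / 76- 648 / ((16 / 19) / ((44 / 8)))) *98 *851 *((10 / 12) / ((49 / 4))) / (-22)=4927725575840 / 10659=462306555.57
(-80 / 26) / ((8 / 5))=-25 / 13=-1.92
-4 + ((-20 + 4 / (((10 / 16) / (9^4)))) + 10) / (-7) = -6001.20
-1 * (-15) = 15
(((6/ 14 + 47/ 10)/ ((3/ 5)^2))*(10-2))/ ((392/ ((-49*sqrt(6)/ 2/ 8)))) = -1795*sqrt(6)/ 2016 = -2.18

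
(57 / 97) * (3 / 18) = 19 / 194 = 0.10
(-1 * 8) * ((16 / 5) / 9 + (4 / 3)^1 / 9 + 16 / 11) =-23264 / 1485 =-15.67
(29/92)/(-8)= -29/736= -0.04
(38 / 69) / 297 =38 / 20493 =0.00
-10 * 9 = -90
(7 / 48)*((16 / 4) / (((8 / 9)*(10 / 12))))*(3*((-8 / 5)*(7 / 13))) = -1323 / 650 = -2.04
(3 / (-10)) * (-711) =213.30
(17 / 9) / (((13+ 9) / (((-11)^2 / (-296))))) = -187 / 5328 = -0.04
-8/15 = -0.53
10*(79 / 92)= 395 / 46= 8.59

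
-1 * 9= -9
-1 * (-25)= 25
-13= -13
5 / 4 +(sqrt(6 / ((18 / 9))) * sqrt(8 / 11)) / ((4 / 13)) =6.05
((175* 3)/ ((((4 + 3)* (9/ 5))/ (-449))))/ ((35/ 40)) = -449000/ 21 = -21380.95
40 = 40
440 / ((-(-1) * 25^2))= 88 / 125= 0.70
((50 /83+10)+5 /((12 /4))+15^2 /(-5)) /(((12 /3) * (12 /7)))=-28525 /5976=-4.77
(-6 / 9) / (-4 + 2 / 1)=0.33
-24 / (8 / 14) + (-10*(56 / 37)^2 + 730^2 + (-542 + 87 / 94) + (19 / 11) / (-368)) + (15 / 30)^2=138641610883535 / 260460464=532294.26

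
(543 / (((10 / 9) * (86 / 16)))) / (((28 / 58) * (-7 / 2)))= -566892 / 10535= -53.81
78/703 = 0.11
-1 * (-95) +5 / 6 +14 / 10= 2917 / 30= 97.23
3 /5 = 0.60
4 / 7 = 0.57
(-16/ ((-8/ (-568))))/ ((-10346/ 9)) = 5112/ 5173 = 0.99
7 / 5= 1.40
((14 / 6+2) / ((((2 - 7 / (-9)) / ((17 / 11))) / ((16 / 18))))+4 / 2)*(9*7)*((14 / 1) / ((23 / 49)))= 49239708 / 6325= 7784.93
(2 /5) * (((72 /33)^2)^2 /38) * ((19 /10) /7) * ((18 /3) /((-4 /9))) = -2239488 /2562175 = -0.87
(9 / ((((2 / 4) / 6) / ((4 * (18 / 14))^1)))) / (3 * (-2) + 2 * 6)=648 / 7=92.57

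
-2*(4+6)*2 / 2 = -20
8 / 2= 4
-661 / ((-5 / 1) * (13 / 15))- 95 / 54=105847 / 702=150.78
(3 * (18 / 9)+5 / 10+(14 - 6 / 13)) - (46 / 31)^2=445665 / 24986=17.84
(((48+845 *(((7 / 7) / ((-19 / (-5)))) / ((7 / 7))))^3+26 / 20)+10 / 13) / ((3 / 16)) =46993828455896 / 445835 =105406323.99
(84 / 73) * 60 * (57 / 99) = 31920 / 803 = 39.75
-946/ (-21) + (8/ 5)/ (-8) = 4709/ 105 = 44.85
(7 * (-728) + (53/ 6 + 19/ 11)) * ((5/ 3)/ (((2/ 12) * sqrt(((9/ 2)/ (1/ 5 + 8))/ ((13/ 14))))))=-335639 * sqrt(18655)/ 693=-66151.06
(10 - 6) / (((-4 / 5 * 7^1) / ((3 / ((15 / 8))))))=-8 / 7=-1.14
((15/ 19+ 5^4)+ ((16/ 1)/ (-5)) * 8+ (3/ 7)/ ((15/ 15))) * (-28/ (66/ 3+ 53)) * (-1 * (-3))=-1597644/ 2375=-672.69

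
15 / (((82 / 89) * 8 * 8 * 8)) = 1335 / 41984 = 0.03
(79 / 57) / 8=79 / 456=0.17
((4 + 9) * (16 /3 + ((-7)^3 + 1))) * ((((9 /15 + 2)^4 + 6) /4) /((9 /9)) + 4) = -55554343 /750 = -74072.46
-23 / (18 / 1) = -23 / 18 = -1.28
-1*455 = -455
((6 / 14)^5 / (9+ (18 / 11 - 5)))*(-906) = -1210869 / 521017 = -2.32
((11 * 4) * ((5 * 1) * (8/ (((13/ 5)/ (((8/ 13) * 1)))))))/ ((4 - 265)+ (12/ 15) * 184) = -352000/ 96161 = -3.66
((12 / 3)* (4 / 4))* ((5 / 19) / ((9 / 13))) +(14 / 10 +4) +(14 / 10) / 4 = 4973 / 684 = 7.27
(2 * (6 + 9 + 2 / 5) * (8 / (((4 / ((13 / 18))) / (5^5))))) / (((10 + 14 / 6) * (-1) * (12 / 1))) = -625625 / 666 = -939.38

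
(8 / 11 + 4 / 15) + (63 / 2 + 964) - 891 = 34813 / 330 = 105.49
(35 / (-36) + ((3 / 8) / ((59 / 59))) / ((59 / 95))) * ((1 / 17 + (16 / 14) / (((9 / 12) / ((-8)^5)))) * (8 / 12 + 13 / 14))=1869121218205 / 63694512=29345.09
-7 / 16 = -0.44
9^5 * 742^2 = 32510253636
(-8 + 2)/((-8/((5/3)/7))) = 5/28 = 0.18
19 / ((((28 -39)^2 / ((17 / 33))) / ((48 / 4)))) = 0.97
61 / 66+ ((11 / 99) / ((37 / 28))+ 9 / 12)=25763 / 14652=1.76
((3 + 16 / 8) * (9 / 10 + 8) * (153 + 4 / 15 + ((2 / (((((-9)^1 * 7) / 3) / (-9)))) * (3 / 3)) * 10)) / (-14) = -1512377 / 2940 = -514.41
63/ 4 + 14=119/ 4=29.75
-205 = -205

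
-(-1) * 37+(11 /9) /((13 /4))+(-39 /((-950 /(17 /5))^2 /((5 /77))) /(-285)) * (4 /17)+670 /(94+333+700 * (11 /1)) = 4665493839601178 /124550973421875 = 37.46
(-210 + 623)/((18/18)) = 413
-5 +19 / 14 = -51 / 14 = -3.64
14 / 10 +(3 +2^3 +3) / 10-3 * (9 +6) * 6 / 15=-76 / 5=-15.20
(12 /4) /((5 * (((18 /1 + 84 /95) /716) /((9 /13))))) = 61218 /3887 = 15.75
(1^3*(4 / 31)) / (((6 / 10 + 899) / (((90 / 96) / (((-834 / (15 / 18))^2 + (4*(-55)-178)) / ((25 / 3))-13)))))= 46875 / 41877176379896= 0.00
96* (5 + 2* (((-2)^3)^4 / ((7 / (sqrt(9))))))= 2362656 / 7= 337522.29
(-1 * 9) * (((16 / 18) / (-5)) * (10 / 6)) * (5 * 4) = 160 / 3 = 53.33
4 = 4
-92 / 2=-46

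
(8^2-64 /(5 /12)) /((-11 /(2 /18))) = 448 /495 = 0.91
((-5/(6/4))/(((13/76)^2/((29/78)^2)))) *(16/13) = -194304640/10024911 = -19.38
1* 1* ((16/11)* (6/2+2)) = 80/11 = 7.27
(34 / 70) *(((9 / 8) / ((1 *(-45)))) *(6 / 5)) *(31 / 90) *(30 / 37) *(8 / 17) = -62 / 32375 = -0.00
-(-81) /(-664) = -81 /664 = -0.12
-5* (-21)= 105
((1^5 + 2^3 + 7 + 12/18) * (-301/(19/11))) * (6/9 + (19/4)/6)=-2897125/684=-4235.56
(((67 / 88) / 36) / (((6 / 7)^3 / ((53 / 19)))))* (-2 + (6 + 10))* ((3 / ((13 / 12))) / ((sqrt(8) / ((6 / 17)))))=8525951* sqrt(2) / 26604864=0.45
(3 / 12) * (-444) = -111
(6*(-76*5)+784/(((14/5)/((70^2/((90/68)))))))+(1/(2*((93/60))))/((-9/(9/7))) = 2020070270/1953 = 1034342.18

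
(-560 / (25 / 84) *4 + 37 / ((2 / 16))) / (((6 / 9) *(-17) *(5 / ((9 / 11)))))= 488052 / 4675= 104.40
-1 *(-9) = 9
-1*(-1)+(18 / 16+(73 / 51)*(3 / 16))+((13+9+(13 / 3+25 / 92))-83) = -1013501 / 18768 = -54.00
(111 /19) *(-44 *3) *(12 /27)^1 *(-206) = 1341472 /19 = 70603.79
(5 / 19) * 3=0.79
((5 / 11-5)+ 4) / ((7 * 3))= -0.03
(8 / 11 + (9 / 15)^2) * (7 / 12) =2093 / 3300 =0.63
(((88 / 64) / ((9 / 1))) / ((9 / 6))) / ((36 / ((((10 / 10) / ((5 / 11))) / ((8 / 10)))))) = 121 / 15552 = 0.01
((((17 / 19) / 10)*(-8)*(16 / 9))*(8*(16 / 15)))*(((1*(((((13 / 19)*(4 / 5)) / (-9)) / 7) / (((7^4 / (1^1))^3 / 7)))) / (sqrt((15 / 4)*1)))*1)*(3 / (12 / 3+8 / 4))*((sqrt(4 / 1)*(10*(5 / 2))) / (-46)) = -7241728*sqrt(15) / 2094493684054982175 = -0.00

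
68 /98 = 34 /49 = 0.69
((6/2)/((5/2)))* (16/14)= 48/35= 1.37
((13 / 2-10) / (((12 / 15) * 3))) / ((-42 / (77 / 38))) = 385 / 5472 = 0.07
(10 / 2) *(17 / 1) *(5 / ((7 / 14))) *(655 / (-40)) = -55675 / 4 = -13918.75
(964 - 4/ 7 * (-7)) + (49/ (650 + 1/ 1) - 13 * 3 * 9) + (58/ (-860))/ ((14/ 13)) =345440699/ 559860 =617.01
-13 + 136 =123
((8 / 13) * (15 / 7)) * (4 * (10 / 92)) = 1200 / 2093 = 0.57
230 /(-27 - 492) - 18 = -9572 /519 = -18.44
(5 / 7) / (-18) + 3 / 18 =8 / 63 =0.13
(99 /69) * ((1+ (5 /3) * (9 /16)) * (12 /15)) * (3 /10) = 3069 /4600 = 0.67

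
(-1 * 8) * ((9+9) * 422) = -60768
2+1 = 3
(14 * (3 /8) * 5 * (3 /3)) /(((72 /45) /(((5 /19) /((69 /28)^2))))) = 42875 /60306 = 0.71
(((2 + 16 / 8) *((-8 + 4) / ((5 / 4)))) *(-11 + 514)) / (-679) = 9.48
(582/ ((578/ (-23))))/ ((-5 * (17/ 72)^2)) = 34696512/ 417605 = 83.08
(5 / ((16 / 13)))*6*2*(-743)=-144885 / 4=-36221.25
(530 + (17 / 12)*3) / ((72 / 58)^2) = 1797217 / 5184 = 346.69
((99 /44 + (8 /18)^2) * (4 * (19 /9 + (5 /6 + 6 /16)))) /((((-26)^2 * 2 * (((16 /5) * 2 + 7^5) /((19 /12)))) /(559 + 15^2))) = 67865245 /38241742032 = 0.00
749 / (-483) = -107 / 69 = -1.55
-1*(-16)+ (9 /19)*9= 385 /19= 20.26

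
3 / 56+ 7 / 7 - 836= -46757 / 56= -834.95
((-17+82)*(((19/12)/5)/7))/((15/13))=3211/1260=2.55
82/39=2.10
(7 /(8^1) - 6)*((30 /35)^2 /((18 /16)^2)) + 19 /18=-1693 /882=-1.92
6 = 6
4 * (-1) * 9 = -36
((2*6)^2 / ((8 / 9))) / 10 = 81 / 5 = 16.20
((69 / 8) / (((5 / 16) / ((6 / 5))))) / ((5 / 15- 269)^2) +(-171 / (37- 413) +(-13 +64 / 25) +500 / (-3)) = -809051811983 / 4579933800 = -176.65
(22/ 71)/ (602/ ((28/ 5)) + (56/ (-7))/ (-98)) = 2156/ 748553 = 0.00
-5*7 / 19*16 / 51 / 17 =-560 / 16473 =-0.03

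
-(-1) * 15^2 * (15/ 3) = 1125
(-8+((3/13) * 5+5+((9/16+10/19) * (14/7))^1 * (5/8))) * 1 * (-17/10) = 130373/158080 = 0.82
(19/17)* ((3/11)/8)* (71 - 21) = 1425/748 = 1.91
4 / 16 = 1 / 4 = 0.25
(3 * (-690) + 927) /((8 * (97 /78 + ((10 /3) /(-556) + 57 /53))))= -328398759 /5316592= -61.77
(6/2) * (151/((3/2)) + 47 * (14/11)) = 481.45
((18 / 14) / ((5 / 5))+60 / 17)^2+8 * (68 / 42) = 36.14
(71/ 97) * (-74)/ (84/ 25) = -65675/ 4074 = -16.12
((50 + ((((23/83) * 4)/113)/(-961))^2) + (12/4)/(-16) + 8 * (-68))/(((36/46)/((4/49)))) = -2110577878400950667/40944010837948344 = -51.55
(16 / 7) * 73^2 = 12180.57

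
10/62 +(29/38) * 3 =2887/1178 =2.45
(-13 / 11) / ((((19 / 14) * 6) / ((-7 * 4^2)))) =10192 / 627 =16.26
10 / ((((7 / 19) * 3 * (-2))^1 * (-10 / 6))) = 19 / 7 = 2.71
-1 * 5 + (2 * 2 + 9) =8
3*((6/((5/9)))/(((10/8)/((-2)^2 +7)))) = 7128/25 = 285.12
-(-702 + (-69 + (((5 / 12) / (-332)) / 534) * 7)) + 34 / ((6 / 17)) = 1845213539 / 2127456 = 867.33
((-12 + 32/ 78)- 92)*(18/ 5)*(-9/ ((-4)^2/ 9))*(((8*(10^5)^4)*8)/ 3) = 4027569230769230769230769.00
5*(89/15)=89/3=29.67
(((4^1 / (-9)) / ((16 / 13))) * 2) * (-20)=130 / 9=14.44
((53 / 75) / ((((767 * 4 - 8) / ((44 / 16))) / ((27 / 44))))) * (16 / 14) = 0.00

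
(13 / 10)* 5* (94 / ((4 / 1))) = 611 / 4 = 152.75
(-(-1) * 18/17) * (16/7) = 288/119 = 2.42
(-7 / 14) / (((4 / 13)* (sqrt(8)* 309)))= -13* sqrt(2) / 9888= -0.00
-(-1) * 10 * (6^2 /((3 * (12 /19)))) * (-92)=-17480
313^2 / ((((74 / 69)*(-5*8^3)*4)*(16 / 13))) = -87878193 / 12124160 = -7.25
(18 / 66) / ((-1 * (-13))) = 3 / 143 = 0.02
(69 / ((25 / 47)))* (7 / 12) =7567 / 100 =75.67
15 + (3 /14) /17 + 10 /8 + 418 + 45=228129 /476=479.26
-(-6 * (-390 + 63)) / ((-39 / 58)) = 37932 / 13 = 2917.85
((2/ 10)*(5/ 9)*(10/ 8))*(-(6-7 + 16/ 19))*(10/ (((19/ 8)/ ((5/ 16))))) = 125/ 4332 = 0.03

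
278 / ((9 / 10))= 2780 / 9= 308.89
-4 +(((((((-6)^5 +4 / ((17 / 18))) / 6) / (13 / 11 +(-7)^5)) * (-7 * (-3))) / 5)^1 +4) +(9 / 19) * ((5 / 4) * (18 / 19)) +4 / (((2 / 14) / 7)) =196.88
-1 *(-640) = 640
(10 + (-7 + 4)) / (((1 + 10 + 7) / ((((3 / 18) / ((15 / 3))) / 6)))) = 7 / 3240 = 0.00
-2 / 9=-0.22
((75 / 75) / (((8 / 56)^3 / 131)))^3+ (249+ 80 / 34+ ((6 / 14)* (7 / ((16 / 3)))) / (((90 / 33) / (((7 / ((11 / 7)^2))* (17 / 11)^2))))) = 328430292132281529397 / 3620320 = 90718580714489.75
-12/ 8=-3/ 2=-1.50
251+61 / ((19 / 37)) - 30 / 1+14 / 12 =38869 / 114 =340.96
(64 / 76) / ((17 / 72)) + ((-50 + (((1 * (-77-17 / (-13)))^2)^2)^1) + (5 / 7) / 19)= 2119729003875435 / 64576421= 32825123.64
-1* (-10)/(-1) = -10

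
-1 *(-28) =28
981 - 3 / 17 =16674 / 17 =980.82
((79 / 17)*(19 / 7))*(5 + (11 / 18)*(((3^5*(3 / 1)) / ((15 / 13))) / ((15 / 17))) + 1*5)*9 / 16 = 43188273 / 13600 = 3175.61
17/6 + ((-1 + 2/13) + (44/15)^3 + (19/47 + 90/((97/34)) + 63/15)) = 25354323581/400052250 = 63.38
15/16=0.94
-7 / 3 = -2.33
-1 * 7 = -7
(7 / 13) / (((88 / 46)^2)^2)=1958887 / 48725248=0.04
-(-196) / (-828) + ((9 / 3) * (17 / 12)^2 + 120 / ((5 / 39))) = 3119189 / 3312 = 941.78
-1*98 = -98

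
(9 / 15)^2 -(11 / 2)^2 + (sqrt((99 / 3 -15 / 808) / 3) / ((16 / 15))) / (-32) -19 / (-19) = -2889 / 100 -45*sqrt(199374) / 206848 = -28.99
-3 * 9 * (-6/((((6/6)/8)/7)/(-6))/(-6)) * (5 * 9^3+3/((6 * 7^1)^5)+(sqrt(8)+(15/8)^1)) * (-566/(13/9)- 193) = -19364320189.29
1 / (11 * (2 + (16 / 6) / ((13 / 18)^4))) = 28561 / 3707638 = 0.01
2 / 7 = 0.29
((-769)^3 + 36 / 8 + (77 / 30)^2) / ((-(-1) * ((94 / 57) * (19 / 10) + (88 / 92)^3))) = -4979721174118207 / 43894140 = -113448427.83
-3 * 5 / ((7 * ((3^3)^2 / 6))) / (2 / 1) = -5 / 567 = -0.01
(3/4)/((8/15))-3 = -51/32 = -1.59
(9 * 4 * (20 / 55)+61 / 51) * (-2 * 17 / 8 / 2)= -8015 / 264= -30.36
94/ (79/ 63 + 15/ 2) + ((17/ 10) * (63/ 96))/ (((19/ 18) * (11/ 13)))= 442134567/ 36884320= 11.99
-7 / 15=-0.47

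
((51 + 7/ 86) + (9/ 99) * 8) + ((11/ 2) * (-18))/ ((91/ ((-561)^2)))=-29470420533/ 86086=-342336.97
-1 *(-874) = 874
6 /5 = 1.20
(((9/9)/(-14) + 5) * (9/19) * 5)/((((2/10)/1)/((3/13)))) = 46575/3458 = 13.47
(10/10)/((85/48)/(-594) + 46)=28512/1311467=0.02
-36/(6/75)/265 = -90/53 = -1.70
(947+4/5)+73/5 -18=4722/5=944.40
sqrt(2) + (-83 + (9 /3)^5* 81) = sqrt(2) + 19600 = 19601.41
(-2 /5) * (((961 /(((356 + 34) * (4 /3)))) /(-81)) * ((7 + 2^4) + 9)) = 7688 /26325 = 0.29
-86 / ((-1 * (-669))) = -86 / 669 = -0.13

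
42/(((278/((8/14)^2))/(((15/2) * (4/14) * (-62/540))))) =-248/20433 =-0.01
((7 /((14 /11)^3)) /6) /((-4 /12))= -1.70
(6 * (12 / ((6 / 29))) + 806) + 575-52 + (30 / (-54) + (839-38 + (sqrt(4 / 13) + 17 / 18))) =2478.94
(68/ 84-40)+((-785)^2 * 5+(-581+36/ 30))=323453131/ 105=3080506.01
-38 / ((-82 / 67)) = 1273 / 41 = 31.05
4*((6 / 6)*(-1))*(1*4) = -16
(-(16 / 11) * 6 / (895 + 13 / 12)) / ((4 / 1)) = -288 / 118283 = -0.00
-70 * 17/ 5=-238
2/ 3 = 0.67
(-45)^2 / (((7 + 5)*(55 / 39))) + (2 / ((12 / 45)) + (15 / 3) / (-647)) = 3619745 / 28468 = 127.15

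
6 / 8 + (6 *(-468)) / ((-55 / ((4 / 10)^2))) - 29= -110447 / 5500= -20.08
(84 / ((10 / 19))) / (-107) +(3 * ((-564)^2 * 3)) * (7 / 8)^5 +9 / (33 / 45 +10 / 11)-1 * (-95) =1468487.51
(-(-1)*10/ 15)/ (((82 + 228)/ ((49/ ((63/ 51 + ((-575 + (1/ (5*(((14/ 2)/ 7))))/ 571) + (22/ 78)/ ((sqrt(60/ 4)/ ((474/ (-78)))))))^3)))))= -37741741747422727854804874829602062207402178288529325/ 67651581790093738787542942981157696355075435471405377314287044 + 22549114798032809024291038176096763190441185674225*sqrt(15)/ 67651581790093738787542942981157696355075435471405377314287044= -0.00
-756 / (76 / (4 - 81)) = 14553 / 19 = 765.95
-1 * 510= -510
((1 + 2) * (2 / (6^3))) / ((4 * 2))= 1 / 288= 0.00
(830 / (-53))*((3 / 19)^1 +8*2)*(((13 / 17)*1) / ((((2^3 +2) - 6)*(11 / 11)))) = -1656265 / 34238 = -48.38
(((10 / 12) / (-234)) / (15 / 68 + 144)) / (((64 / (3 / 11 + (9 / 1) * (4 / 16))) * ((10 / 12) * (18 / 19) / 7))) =-11951 / 1384770816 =-0.00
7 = 7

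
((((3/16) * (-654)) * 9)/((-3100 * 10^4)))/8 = 8829/1984000000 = 0.00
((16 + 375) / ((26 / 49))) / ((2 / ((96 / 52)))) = 114954 / 169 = 680.20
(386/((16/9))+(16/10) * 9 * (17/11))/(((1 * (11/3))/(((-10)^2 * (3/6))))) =1579905/484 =3264.27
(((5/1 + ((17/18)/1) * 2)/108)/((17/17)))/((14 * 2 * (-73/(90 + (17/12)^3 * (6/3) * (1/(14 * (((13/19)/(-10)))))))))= -204892175/78103823616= -0.00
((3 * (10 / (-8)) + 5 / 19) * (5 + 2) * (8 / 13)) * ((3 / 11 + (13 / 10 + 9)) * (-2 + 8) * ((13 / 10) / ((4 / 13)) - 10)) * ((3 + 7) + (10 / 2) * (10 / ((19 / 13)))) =1141677558 / 4693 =243272.44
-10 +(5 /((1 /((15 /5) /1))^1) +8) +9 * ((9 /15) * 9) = 308 /5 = 61.60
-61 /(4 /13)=-793 /4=-198.25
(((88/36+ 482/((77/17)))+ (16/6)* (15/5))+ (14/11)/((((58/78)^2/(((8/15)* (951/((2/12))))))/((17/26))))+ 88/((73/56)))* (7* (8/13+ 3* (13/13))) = 4330532172424/35914905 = 120577.58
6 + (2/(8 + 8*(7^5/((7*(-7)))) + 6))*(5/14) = 6.00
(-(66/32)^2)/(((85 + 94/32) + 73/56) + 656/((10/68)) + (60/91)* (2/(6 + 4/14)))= -605605/647793936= -0.00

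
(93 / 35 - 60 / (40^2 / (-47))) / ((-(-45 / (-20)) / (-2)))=55 / 14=3.93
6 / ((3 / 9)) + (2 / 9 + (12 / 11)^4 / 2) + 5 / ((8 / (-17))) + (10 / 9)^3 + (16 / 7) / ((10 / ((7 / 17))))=70917992351 / 7257836520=9.77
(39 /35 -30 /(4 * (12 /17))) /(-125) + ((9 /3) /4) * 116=3047663 /35000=87.08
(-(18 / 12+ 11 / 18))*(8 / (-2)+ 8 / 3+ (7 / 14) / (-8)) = 1273 / 432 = 2.95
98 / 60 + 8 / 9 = 2.52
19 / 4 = 4.75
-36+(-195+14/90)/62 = -54604/1395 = -39.14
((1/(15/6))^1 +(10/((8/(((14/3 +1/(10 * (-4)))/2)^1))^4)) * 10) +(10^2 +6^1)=14555530279441/135895449600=107.11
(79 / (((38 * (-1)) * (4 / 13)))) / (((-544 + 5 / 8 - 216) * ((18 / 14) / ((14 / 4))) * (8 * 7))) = 7189 / 16621200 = 0.00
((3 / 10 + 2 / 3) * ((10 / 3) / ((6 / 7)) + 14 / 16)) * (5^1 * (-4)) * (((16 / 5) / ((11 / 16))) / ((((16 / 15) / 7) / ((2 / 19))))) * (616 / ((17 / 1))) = -31193792 / 2907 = -10730.58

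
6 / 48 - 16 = -127 / 8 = -15.88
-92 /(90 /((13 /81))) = -598 /3645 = -0.16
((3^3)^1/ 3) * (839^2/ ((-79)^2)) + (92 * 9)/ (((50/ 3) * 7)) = 1116426897/ 1092175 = 1022.21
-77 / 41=-1.88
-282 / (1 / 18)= -5076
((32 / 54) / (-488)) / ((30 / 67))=-67 / 24705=-0.00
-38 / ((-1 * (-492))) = -19 / 246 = -0.08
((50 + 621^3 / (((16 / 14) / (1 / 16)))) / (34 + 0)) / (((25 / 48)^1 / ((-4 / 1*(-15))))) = 15087490443 / 340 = 44374971.89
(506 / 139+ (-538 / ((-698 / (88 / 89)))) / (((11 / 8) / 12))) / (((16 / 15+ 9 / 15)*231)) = 44433154 / 1662229415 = 0.03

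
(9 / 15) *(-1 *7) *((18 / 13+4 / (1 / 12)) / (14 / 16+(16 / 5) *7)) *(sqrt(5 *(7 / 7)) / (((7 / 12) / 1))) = -184896 *sqrt(5) / 12103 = -34.16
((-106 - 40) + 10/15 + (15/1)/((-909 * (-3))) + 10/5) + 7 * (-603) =-3967174/909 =-4364.33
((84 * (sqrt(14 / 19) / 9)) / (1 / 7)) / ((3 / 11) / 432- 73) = -0.77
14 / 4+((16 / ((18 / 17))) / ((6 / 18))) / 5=377 / 30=12.57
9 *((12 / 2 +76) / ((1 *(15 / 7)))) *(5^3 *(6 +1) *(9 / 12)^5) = 36614025 / 512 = 71511.77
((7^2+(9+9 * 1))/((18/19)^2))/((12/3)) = 18.66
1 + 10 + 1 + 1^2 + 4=17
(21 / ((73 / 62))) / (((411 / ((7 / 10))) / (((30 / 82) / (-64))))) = -0.00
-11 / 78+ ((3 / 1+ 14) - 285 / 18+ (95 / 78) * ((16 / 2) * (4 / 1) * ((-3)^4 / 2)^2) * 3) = 7479580 / 39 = 191784.10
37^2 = 1369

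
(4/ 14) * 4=8/ 7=1.14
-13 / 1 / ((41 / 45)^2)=-15.66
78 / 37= 2.11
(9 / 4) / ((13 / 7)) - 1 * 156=-8049 / 52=-154.79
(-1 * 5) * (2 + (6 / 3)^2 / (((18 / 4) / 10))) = -490 / 9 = -54.44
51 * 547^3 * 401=3347160422673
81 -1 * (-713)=794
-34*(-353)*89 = 1068178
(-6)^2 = 36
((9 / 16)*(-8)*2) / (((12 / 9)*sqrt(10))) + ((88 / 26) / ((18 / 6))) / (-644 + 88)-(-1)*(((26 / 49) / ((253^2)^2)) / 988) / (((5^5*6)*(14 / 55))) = -27*sqrt(10) / 40-133505700559383193 / 65794036612038735000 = -2.14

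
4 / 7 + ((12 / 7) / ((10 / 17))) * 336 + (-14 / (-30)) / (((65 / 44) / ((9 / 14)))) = 2229442 / 2275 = 979.97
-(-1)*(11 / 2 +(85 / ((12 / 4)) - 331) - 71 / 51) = -10151 / 34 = -298.56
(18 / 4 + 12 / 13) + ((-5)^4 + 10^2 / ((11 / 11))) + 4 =19095 / 26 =734.42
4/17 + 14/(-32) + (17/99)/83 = -447311/2235024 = -0.20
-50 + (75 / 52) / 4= -10325 / 208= -49.64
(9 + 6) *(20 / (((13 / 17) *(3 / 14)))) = 23800 / 13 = 1830.77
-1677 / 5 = -335.40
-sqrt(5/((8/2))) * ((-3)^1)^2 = -9 * sqrt(5)/2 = -10.06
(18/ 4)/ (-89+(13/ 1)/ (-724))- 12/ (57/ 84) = -2412974/ 136059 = -17.73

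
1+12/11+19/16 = 577/176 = 3.28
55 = 55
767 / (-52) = -59 / 4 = -14.75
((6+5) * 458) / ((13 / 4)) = 20152 / 13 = 1550.15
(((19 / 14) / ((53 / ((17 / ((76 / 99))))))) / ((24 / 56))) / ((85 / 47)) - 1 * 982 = -2080289 / 2120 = -981.27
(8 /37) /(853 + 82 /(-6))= 12 /46583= 0.00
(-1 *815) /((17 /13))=-10595 /17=-623.24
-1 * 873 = -873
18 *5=90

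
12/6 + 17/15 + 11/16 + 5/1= 2117/240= 8.82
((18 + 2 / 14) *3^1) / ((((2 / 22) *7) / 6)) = 25146 / 49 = 513.18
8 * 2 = 16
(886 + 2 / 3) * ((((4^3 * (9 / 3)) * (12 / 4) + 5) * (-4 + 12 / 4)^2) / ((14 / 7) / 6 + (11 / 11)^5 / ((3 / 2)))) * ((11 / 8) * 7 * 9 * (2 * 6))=535501890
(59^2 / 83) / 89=3481 / 7387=0.47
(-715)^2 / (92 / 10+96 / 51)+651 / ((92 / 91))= 2026792261 / 43332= 46773.57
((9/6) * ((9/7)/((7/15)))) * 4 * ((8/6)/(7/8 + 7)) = 960/343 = 2.80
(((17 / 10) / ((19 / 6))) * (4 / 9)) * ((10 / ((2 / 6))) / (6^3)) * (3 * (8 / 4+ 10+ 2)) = 238 / 171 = 1.39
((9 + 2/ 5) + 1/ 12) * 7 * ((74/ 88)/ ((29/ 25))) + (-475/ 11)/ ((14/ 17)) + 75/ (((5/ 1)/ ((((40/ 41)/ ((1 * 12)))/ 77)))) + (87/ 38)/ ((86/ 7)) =-14756883331/ 3590342448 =-4.11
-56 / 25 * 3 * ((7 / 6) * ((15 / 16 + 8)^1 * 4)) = -7007 / 25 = -280.28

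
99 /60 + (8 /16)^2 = 19 /10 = 1.90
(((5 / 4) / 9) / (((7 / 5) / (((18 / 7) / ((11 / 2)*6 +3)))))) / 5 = 5 / 3528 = 0.00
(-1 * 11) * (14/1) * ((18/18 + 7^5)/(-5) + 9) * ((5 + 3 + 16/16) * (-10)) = -46467036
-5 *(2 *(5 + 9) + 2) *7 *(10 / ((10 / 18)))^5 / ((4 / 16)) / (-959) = 1133740800 / 137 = 8275480.29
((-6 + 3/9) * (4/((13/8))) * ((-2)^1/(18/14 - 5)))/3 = -3808/1521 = -2.50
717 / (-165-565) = -717 / 730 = -0.98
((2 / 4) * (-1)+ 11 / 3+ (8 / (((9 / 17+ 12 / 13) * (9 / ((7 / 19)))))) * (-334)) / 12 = -7919525 / 1317384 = -6.01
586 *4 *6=14064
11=11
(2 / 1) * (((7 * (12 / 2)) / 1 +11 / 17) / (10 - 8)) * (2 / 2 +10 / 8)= 6525 / 68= 95.96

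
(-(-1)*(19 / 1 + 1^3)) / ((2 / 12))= 120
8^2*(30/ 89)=1920/ 89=21.57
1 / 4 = 0.25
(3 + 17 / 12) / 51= 53 / 612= 0.09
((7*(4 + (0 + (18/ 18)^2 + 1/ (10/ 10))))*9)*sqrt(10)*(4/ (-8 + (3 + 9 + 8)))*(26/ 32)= 323.74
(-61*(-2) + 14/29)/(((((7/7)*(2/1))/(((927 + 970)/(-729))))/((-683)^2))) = -523878342736/7047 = -74340619.09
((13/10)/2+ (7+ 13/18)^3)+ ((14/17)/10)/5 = 1143039989/2478600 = 461.16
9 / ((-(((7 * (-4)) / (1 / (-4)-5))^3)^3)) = -177147 / 68719476736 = -0.00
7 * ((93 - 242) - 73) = -1554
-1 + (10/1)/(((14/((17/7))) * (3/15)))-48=-1976/49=-40.33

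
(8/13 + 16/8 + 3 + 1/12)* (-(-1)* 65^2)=288925/12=24077.08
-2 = -2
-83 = -83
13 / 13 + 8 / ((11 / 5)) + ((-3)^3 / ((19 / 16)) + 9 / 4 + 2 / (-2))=-14087 / 836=-16.85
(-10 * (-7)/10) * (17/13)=119/13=9.15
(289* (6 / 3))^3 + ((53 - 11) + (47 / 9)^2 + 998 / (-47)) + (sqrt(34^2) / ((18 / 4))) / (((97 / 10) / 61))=193100647.55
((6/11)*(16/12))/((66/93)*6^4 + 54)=124/166023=0.00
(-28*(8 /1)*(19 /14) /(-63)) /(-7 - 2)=-0.54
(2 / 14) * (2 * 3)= 6 / 7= 0.86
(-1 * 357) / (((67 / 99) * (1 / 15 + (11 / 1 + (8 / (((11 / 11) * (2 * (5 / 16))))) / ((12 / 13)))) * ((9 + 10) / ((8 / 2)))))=-5670 / 1273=-4.45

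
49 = 49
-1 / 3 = -0.33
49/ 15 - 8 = -71/ 15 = -4.73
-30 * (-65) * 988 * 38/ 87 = 24403600/ 29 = 841503.45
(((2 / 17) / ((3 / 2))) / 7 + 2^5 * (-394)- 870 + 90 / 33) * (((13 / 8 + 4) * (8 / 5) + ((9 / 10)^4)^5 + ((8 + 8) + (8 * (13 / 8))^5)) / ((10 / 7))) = -245614646793132824394636175181869 / 70125000000000000000000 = -3502526157.48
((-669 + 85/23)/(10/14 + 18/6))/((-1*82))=53557/24518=2.18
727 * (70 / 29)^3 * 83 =20696963000 / 24389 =848618.76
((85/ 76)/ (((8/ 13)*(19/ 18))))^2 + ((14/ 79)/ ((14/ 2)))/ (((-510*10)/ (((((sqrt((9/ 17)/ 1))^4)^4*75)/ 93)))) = 28723585359936013317009/ 9689100187932825628928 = 2.96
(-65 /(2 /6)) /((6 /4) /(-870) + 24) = -113100 /13919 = -8.13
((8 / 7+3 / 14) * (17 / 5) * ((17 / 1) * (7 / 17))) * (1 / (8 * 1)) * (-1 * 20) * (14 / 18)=-2261 / 36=-62.81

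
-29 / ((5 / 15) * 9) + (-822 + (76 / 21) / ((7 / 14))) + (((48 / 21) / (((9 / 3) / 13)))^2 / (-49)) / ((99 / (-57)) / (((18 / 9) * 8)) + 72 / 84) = -4067354779 / 4917591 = -827.10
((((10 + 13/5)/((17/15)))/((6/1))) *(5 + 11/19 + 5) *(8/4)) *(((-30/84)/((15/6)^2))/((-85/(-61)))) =-220698/137275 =-1.61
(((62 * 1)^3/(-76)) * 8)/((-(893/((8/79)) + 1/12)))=11439744/4021217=2.84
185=185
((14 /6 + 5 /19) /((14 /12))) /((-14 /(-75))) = 11.92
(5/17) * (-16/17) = -80/289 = -0.28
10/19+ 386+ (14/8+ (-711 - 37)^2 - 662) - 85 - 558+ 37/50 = 1061317231/1900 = 558588.02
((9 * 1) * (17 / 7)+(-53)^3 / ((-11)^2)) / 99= -1023626 / 83853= -12.21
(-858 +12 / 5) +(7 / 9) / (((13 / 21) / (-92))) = -971.19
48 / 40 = 6 / 5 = 1.20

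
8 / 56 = 1 / 7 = 0.14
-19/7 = -2.71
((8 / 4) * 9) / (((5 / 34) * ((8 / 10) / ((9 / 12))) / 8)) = 918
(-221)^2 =48841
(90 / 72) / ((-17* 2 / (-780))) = 975 / 34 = 28.68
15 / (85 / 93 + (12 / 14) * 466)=9765 / 260623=0.04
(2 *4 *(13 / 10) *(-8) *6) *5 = -2496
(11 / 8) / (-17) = -11 / 136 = -0.08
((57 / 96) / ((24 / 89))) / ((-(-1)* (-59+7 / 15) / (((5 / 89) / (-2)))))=475 / 449536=0.00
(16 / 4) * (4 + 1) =20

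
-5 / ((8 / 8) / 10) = -50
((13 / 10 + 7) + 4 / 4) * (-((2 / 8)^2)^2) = -93 / 2560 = -0.04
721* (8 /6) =2884 /3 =961.33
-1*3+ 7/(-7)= -4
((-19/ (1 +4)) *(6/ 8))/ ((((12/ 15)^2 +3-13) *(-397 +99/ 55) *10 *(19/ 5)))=-25/ 1233024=-0.00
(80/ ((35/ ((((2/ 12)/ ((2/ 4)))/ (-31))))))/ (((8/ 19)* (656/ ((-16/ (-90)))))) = -19/ 1201095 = -0.00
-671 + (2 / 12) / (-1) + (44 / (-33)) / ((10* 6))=-60407 / 90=-671.19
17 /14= 1.21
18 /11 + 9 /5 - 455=-24836 /55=-451.56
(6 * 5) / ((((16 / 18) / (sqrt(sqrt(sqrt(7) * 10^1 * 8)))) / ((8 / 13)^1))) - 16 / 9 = -16 / 9 + 540 * 5^(1 / 4) * 7^(1 / 8) / 13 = 77.44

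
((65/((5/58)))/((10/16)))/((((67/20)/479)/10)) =115573120/67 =1724971.94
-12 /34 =-6 /17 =-0.35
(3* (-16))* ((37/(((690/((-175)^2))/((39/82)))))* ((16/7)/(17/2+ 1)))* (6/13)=-74592000/17917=-4163.20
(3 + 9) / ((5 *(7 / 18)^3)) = 69984 / 1715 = 40.81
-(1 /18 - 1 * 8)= 7.94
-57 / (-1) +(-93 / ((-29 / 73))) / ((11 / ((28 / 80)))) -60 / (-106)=21984099 / 338140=65.01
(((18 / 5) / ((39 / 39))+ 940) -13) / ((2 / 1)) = 4653 / 10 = 465.30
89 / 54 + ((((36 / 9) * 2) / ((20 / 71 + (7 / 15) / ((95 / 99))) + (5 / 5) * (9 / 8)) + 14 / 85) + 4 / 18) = 14677812953 / 2344264470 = 6.26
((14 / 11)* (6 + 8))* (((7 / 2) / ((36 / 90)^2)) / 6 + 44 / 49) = 10687 / 132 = 80.96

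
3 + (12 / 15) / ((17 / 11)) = 299 / 85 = 3.52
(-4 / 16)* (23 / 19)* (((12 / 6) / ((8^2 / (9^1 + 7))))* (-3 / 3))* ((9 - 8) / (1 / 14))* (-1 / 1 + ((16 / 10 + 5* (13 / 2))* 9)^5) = 5767621152407.92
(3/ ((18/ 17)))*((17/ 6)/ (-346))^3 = -83521/ 53682569856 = -0.00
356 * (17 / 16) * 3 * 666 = 1511487 / 2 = 755743.50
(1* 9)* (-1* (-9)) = 81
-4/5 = -0.80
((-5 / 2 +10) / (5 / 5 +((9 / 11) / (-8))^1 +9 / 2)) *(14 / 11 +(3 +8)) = 324 / 19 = 17.05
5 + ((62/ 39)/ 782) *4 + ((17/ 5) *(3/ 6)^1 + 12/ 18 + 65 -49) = 23.37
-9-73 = -82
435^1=435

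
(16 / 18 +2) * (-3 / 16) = -13 / 24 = -0.54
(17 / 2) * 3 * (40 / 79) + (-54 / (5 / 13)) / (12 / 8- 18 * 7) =14.04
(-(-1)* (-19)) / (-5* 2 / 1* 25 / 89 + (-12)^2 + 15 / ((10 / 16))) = -1691 / 14702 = -0.12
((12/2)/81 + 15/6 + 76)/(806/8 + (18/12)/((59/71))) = 500674/653481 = 0.77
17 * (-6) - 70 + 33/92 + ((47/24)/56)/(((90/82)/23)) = -237740537/1391040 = -170.91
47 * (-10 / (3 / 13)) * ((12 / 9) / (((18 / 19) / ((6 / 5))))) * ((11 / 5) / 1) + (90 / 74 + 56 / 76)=-717993821 / 94905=-7565.40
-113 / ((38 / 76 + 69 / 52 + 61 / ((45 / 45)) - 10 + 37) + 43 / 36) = -26442 / 21299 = -1.24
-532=-532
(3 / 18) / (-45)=-1 / 270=-0.00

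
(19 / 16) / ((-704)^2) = 19 / 7929856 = 0.00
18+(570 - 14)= 574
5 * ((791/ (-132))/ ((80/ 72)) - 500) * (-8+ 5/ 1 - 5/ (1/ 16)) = 209738.17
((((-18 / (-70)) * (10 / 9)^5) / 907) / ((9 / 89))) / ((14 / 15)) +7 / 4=6141200983 / 3499086276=1.76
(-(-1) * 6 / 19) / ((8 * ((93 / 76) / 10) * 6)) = 5 / 93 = 0.05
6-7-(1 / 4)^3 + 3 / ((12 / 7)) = 47 / 64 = 0.73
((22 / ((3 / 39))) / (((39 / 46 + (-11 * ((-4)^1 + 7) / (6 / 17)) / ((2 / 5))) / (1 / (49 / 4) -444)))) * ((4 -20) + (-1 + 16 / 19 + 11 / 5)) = -758921015424 / 99742685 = -7608.79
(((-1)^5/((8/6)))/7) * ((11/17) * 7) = -33/68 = -0.49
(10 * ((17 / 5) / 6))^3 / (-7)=-4913 / 189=-25.99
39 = 39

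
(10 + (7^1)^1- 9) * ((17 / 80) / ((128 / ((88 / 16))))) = 187 / 2560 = 0.07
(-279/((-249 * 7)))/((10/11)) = 1023/5810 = 0.18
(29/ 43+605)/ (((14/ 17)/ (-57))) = -12618318/ 301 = -41921.32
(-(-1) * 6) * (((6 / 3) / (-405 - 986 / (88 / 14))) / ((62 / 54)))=-7128 / 383191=-0.02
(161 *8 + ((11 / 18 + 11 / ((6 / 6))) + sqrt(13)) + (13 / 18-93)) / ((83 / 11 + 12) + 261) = 11 *sqrt(13) / 3086 + 19921 / 4629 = 4.32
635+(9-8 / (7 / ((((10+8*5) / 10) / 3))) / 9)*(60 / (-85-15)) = 198364 / 315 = 629.73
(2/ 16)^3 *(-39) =-39/ 512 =-0.08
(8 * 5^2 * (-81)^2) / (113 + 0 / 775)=1312200 / 113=11612.39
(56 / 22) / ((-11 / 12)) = -336 / 121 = -2.78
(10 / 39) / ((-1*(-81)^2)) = -10 / 255879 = -0.00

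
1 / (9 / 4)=4 / 9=0.44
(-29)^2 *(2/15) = 1682/15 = 112.13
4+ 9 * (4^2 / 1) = 148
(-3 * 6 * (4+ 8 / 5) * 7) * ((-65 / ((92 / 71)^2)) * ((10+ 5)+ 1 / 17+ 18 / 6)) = 8872316271 / 17986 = 493290.13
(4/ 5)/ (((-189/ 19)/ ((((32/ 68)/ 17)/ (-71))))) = 608/ 19390455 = 0.00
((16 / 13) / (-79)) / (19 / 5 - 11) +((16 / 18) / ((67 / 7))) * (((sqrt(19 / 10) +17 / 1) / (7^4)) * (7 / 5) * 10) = 8 * sqrt(190) / 147735 +345004 / 30344769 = 0.01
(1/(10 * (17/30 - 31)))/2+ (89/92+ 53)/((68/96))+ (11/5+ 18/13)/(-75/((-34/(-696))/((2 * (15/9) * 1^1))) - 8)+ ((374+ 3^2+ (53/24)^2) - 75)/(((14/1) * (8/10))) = 104.12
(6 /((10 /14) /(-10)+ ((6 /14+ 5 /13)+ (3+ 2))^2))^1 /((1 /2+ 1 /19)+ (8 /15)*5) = 11328408 /204969133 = 0.06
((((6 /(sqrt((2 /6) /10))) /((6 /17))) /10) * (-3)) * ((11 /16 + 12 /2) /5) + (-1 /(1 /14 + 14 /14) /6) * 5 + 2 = 11 /9-5457 * sqrt(30) /800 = -36.14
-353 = -353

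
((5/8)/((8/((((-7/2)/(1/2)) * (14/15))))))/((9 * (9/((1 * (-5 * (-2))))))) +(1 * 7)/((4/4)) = 26971/3888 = 6.94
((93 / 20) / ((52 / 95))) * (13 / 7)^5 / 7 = 26.81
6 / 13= 0.46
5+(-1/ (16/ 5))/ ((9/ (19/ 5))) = 701/ 144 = 4.87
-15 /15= -1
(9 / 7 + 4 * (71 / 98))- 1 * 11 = -334 / 49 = -6.82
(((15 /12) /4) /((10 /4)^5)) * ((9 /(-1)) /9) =-2 /625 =-0.00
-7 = -7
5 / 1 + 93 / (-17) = -8 / 17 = -0.47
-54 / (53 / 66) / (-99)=36 / 53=0.68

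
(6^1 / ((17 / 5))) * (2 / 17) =60 / 289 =0.21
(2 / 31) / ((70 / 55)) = 11 / 217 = 0.05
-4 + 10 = 6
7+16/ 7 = 65/ 7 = 9.29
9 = 9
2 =2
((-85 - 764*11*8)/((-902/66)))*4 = 807804/41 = 19702.54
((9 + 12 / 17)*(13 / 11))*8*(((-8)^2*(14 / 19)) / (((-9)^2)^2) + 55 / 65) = 55315880 / 706401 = 78.31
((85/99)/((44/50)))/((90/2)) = 425/19602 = 0.02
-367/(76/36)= -3303/19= -173.84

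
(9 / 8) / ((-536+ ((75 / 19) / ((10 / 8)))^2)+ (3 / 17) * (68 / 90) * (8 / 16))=-0.00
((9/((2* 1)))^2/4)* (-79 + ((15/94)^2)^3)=-4414475806336719/11037916496896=-399.94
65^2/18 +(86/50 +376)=275599/450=612.44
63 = 63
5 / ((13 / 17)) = 85 / 13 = 6.54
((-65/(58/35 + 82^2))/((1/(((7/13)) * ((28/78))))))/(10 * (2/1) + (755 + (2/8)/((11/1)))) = -377300/156532490361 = -0.00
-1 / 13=-0.08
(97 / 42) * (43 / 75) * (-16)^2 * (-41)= -21889408 / 1575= -13898.04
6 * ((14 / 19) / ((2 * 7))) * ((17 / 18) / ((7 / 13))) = 221 / 399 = 0.55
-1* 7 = -7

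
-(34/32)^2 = -289/256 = -1.13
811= 811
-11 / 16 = -0.69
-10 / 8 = -5 / 4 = -1.25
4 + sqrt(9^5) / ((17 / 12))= 2984 / 17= 175.53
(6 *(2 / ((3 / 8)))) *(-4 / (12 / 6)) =-64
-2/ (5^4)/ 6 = -1/ 1875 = -0.00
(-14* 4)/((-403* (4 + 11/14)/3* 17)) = 2352/459017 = 0.01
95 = 95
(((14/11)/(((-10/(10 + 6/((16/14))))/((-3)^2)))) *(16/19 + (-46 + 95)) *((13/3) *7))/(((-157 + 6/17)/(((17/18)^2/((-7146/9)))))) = -0.19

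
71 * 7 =497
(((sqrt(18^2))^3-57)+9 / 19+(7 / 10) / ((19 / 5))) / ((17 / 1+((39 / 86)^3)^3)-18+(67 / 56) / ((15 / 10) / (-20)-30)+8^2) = 237796134457406975317996800 / 2592239662192146915837593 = 91.73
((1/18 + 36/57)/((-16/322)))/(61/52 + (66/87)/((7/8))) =-19969313/2945988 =-6.78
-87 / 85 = -1.02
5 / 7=0.71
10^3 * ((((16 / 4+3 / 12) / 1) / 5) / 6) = 425 / 3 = 141.67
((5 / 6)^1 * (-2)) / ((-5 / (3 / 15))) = 1 / 15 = 0.07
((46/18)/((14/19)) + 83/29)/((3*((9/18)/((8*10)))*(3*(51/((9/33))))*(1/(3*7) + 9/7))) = 462620/1024947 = 0.45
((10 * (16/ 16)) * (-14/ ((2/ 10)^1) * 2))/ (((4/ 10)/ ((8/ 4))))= -7000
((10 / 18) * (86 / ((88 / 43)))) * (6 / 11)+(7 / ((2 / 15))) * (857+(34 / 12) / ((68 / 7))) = 261479335 / 5808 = 45020.55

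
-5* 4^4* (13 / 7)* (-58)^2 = -55976960 / 7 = -7996708.57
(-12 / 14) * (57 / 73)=-342 / 511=-0.67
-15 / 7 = -2.14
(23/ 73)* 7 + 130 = 9651/ 73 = 132.21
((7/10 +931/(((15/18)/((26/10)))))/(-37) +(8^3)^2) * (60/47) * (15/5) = 8726780322/8695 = 1003655.01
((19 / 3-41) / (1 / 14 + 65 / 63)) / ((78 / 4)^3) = -896 / 211419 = -0.00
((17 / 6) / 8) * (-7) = -119 / 48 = -2.48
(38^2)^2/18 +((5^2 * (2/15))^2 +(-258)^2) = 182416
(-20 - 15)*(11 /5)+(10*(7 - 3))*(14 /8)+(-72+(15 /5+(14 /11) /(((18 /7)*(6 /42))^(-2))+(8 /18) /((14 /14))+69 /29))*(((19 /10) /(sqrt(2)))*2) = -617482216*sqrt(2) /4923765 - 7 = -184.35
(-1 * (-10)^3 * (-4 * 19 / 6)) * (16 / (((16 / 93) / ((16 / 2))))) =-9424000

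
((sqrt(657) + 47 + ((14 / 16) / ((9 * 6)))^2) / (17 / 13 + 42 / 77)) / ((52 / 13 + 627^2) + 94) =429 * sqrt(73) / 104205155 + 1254306911 / 19447182846720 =0.00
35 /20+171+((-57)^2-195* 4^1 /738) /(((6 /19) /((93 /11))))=471542389 /5412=87129.04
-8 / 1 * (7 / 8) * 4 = -28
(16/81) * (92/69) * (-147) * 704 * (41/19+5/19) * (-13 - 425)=14827208704/513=28902940.94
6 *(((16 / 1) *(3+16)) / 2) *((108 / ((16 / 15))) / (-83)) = -92340 / 83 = -1112.53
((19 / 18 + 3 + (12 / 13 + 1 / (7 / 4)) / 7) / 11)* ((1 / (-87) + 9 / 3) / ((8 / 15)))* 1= 1223725 / 562716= 2.17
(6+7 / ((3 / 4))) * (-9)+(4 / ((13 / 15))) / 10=-1788 / 13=-137.54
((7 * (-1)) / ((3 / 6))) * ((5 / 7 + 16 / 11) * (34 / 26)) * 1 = -5678 / 143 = -39.71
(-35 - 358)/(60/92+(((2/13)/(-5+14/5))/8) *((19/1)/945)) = -602.76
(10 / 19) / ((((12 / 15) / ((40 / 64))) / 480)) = 3750 / 19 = 197.37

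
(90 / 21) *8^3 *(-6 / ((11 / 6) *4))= -138240 / 77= -1795.32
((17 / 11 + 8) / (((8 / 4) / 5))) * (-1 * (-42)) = 11025 / 11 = 1002.27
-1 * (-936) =936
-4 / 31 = -0.13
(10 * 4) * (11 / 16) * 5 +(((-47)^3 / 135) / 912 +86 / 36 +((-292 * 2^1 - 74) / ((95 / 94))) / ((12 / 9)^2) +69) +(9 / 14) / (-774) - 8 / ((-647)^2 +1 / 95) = -158.18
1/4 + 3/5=17/20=0.85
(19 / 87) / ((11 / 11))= 0.22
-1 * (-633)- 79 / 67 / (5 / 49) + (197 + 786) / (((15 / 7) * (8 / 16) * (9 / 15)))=6483926 / 3015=2150.56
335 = 335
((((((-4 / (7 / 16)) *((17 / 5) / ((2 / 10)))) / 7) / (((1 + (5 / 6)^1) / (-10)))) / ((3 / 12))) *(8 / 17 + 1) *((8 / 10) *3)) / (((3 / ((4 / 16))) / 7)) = 76800 / 77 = 997.40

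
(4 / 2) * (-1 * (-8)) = 16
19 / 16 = 1.19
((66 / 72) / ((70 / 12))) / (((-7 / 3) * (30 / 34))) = -187 / 2450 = -0.08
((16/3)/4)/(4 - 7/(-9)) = 12/43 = 0.28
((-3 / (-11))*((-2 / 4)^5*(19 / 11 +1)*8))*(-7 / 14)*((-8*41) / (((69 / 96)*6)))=-19680 / 2783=-7.07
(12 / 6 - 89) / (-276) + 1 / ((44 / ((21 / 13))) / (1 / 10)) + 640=84240353 / 131560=640.32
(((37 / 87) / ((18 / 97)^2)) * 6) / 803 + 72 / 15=92280521 / 18862470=4.89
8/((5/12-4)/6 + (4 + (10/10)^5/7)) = 4032/1787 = 2.26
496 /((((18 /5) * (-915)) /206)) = -51088 /1647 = -31.02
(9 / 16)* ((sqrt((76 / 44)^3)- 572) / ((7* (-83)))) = 1287 / 2324- 171* sqrt(209) / 1124816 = 0.55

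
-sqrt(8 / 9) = -2 * sqrt(2) / 3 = -0.94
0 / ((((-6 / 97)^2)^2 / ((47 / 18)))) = 0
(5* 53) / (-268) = -265 / 268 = -0.99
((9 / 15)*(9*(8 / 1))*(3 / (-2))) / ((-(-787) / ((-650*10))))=535.20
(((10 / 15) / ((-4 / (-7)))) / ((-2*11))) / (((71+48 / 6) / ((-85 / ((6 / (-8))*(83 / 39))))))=-7735 / 216381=-0.04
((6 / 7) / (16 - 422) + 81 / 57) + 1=65309 / 26999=2.42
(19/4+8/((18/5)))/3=2.32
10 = 10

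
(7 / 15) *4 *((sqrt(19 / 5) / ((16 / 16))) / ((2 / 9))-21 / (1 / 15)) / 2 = -285.81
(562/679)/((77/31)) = 17422/52283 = 0.33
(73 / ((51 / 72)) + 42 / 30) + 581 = 58264 / 85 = 685.46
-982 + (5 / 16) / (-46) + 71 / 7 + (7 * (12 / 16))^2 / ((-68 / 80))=-87959771 / 87584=-1004.29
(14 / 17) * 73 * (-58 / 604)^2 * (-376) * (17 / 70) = -5770942 / 114005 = -50.62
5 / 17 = 0.29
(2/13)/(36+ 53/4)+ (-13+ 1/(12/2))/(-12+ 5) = 28219/15366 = 1.84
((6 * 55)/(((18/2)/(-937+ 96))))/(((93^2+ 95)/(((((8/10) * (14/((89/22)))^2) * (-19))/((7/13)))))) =30966279344/25972959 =1192.25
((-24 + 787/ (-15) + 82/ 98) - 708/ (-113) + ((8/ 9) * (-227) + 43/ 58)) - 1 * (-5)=-3835458871/ 14451570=-265.40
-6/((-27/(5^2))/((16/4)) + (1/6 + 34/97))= -174600/7193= -24.27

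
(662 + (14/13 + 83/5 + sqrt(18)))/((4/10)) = 15* sqrt(2)/2 + 44179/26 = 1709.80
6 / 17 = 0.35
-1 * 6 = -6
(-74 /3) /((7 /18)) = -444 /7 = -63.43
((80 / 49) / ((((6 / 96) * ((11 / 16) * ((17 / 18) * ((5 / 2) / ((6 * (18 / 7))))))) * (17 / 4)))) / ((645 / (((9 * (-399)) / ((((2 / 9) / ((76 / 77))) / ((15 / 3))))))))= -7223.08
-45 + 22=-23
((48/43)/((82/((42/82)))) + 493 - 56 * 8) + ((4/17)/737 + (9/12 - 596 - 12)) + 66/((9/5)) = -5711752545073/10867604484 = -525.58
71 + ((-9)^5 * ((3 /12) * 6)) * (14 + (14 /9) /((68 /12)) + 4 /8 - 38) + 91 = 139898097 /68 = 2057324.96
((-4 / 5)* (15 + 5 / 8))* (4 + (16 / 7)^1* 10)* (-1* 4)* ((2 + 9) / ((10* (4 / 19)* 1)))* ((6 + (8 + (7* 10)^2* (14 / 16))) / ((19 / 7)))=22238755 / 2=11119377.50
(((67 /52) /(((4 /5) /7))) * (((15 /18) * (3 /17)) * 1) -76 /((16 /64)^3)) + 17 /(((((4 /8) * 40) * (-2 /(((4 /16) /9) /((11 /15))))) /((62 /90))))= -25532021861 /5250960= -4862.35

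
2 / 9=0.22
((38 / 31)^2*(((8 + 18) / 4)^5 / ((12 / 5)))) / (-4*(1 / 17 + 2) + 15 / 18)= -2278625141 / 2321776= -981.41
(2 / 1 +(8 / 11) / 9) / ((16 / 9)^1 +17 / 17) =206 / 275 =0.75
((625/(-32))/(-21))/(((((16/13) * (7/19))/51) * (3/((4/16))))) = 2624375/301056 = 8.72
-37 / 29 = -1.28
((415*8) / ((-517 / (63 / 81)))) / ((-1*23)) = 23240 / 107019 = 0.22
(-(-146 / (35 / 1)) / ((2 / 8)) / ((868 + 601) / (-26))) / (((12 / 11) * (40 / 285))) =-15257 / 7910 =-1.93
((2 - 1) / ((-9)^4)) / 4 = 1 / 26244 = 0.00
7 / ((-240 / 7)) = -49 / 240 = -0.20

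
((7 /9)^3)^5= 4747561509943 /205891132094649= 0.02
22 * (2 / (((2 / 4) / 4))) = 352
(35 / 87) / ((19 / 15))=175 / 551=0.32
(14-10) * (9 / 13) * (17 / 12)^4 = 11.15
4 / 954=2 / 477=0.00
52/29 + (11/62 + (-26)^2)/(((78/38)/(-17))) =-392567005/70122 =-5598.34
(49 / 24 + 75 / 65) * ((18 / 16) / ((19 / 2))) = 2991 / 7904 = 0.38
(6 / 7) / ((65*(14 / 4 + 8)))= 12 / 10465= 0.00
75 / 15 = 5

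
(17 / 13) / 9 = 0.15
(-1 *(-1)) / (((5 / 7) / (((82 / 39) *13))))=574 / 15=38.27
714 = 714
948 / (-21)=-316 / 7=-45.14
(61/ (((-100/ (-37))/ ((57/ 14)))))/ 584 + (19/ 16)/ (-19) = 77549/ 817600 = 0.09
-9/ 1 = -9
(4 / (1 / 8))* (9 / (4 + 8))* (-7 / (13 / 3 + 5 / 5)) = -31.50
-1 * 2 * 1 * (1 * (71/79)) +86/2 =3255/79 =41.20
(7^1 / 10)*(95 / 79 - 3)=-1.26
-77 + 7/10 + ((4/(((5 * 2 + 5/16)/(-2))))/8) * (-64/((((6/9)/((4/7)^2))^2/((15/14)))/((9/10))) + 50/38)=-718421941/9579990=-74.99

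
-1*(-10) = 10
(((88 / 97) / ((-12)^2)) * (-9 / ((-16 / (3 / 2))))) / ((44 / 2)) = 3 / 12416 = 0.00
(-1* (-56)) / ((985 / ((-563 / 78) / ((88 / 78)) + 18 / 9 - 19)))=-14413 / 10835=-1.33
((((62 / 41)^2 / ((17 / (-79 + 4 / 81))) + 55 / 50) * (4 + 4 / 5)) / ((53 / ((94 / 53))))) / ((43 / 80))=-1325695945088 / 465983563365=-2.84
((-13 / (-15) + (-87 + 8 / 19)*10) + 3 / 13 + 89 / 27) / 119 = -28723241 / 3968055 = -7.24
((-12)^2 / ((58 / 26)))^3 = 6560206848 / 24389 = 268982.20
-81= -81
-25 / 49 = -0.51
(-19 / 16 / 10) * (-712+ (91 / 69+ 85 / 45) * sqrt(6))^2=-4299677998 / 71415+ 561412 * sqrt(6) / 1035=-58878.26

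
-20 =-20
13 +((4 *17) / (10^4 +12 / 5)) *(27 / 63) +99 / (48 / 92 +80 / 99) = 23175195167 / 265013588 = 87.45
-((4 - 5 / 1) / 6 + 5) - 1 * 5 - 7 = -101 / 6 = -16.83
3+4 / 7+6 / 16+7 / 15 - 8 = -3013 / 840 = -3.59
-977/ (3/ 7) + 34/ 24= -9113/ 4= -2278.25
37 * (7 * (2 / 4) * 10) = 1295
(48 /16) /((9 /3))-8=-7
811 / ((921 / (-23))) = -18653 / 921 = -20.25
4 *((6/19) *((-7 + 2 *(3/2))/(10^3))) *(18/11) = -216/26125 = -0.01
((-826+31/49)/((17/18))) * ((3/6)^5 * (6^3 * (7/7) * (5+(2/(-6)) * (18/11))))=-578097/22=-26277.14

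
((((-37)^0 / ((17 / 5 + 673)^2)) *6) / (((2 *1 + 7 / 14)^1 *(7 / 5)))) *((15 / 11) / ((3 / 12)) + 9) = 11925 / 220180037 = 0.00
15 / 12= 5 / 4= 1.25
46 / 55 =0.84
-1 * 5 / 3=-5 / 3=-1.67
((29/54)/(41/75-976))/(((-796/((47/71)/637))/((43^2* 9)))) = 63004675/5267549252056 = 0.00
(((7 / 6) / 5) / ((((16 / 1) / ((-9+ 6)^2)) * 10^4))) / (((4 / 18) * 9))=21 / 3200000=0.00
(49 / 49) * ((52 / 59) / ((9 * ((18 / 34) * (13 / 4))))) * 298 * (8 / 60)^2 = 324224 / 1075275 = 0.30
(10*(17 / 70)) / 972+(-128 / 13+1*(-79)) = -7858399 / 88452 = -88.84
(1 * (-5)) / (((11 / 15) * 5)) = -15 / 11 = -1.36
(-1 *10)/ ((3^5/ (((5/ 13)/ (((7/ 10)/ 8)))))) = -4000/ 22113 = -0.18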